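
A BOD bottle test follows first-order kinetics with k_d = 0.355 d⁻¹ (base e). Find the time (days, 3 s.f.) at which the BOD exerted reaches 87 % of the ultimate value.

y/L₀ = 1 − e^(−k_d t) = 0.87 ⇒ e^(−k_d t) = 0.130
t = −ln(0.130) / 0.355 = 2.040 / 0.355 = 5.747 d.

t ≈ 5.75 d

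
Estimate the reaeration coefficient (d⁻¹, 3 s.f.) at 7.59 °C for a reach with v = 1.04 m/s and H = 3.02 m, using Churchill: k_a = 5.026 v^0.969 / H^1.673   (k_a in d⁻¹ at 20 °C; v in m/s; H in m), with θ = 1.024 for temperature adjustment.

k_a ≈ 0.612 d⁻¹

k_a(20) = 5.026 × 1.04^0.969 / 3.02^1.673 = 5.026 × 1.039 / 6.354 = 0.8216 d⁻¹.
k_a(7.59) = 0.8216 × 1.024^(7.59−20) = 0.8216 × 0.7450 = 0.6121 d⁻¹.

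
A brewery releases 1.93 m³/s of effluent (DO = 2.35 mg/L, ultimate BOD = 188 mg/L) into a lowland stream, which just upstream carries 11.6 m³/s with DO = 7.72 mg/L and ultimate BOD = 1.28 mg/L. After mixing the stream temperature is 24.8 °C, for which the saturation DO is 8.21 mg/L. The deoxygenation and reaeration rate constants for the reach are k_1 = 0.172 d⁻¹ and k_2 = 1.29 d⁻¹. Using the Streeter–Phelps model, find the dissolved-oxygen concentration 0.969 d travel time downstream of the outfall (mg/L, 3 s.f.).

DO ≈ 5.45 mg/L

Mixed DO = (11.6×7.72 + 1.93×2.35)/(11.6+1.93) = 94.09/13.53 = 6.954 mg/L.
Mixed L₀ = (11.6×1.28 + 1.93×188)/(13.53) = 377.7/13.53 = 27.91 mg/L.
Initial deficit D₀ = C_s − DO₀ = 8.21 − 6.954 = 1.256 mg/L.
D(0.969) = [0.172×27.91/(1.29−0.172)](e^(−0.172×0.969) − e^(−1.29×0.969)) + 1.256 e^(−1.29×0.969)
= 4.295 × (0.8465 − 0.2865) + 1.256 × 0.2865 = 2.765 mg/L.
DO = 8.21 − 2.765 = 5.445 mg/L.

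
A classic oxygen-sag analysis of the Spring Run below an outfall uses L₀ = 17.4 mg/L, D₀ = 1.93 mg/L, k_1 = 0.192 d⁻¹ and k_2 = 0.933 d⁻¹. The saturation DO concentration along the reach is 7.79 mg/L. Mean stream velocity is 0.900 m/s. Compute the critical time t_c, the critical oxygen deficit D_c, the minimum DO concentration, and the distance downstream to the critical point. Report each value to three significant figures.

t_c ≈ 1.38 d; D_c ≈ 2.75 mg/L; min DO ≈ 5.04 mg/L; x_c ≈ 107 km

At the critical point dD/dt = 0, so k_1 L₀ e^(−k_1 t) = k_2 D. Substituting D(t) from the Streeter–Phelps equation and solving for t gives
t_c = ln[(k_2/k_1)(1 − D₀(k_2−k_1)/(k_1 L₀))] / (k_2−k_1).
Here k_2−k_1 = 0.7410 d⁻¹ and 1 − D₀(k_2−k_1)/(k_1 L₀) = 1 − 1.93×0.7410/(0.192×17.4) = 0.5719, so
t_c = ln(4.859 × 0.5719) / 0.7410 = 1.022 / 0.7410 = 1.379 d.
D_c = (k_1/k_2) L₀ e^(−k_1 t_c) = (0.192/0.933) × 17.4 × e^(−0.192×1.379) = 0.2058 × 17.4 × 0.7673 = 2.748 mg/L.
Minimum DO = C_s − D_c = 7.79 − 2.748 = 5.042 mg/L.
x_c = v t_c = 0.900 m/s × 1.379 d × 86400 s/d = 107300 m ≈ 107 km.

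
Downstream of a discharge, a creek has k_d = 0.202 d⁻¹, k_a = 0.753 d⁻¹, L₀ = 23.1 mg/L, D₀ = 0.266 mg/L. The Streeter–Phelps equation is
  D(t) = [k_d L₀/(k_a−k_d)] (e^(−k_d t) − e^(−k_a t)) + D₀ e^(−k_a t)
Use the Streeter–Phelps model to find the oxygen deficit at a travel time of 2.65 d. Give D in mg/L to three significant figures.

D ≈ 3.84 mg/L

k_d L₀/(k_a−k_d) = 0.202×23.1/(0.753−0.202) = 4.666/0.5510 = 8.469 mg/L.
e^(−k_d t) = e^(−0.202×2.650) = 0.5855; e^(−k_a t) = e^(−0.753×2.650) = 0.1360.
D = 8.469 × (0.5855 − 0.1360) + 0.266 × 0.1360 = 3.807 + 0.03616 = 3.843 mg/L.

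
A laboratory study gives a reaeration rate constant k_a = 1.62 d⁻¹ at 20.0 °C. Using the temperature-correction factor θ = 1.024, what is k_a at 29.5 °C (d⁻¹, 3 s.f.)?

k_a ≈ 2.03 d⁻¹

k_a(T₂) = k_a(T₁) · θ^(T₂−T₁) = 1.62 × 1.024^(29.5−20.0)
= 1.62 × 1.024^9.50 = 1.62 × 1.253 = 2.029 d⁻¹.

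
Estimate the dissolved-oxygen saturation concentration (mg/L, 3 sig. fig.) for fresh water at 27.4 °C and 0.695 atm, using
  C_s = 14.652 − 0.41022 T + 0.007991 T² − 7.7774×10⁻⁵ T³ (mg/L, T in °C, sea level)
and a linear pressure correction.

C_s ≈ 5.43 mg/L

At sea level: C_s = 14.652 − 0.41022×27.4 + 0.007991×27.4² − 7.7774×10⁻⁵×27.4³ = 7.811 mg/L.
Pressure correction: C_s' = 7.811 × 0.695 = 5.429 mg/L.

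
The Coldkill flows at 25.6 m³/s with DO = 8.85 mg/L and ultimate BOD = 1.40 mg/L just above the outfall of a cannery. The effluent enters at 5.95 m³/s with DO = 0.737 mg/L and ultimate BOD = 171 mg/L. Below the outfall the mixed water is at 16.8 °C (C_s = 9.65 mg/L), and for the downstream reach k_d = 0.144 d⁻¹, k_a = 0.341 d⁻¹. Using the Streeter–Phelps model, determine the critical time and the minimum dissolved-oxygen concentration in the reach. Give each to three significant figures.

t_c ≈ 3.87 d; minimum DO ≈ 1.57 mg/L

Mixed DO = (25.6×8.85 + 5.95×0.737)/(25.6+5.95) = 230.9/31.55 = 7.320 mg/L.
Mixed L₀ = (25.6×1.40 + 5.95×171)/(31.55) = 1053/31.55 = 33.38 mg/L.
Initial deficit D₀ = C_s − DO₀ = 9.65 − 7.320 = 2.330 mg/L.
t_c = (1/0.1970) ln[(0.341/0.144)(1 − 2.330×0.1970/(0.144×33.38))] = 5.076 × ln(2.142) = 3.867 d.
D_c = (0.144/0.341) × 33.38 × e^(−0.144×3.867) = 0.4223 × 33.38 × 0.5730 = 8.079 mg/L.
Minimum DO = 9.65 − 8.079 = 1.571 mg/L.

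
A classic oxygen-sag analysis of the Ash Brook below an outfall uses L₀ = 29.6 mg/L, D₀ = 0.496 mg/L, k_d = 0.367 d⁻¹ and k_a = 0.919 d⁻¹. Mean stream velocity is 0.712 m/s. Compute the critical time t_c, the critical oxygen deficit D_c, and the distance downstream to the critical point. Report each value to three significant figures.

At the critical point dD/dt = 0, so k_d L₀ e^(−k_d t) = k_a D. Substituting D(t) from the Streeter–Phelps equation and solving for t gives
t_c = ln[(k_a/k_d)(1 − D₀(k_a−k_d)/(k_d L₀))] / (k_a−k_d).
Here k_a−k_d = 0.5520 d⁻¹ and 1 − D₀(k_a−k_d)/(k_d L₀) = 1 − 0.496×0.5520/(0.367×29.6) = 0.9748, so
t_c = ln(2.504 × 0.9748) / 0.5520 = 0.8924 / 0.5520 = 1.617 d.
D_c = (k_d/k_a) L₀ e^(−k_d t_c) = (0.367/0.919) × 29.6 × e^(−0.367×1.617) = 0.3993 × 29.6 × 0.5525 = 6.531 mg/L.
x_c = v t_c = 0.712 m/s × 1.617 d × 86400 s/d = 99450 m ≈ 99.5 km.

t_c ≈ 1.62 d; D_c ≈ 6.53 mg/L; x_c ≈ 99.5 km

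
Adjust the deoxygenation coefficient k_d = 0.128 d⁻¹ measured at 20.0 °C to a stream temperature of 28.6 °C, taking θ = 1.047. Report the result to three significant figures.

k_d(T₂) = k_d(T₁) · θ^(T₂−T₁) = 0.128 × 1.047^(28.6−20.0)
= 0.128 × 1.047^8.60 = 0.128 × 1.484 = 0.1900 d⁻¹.

k_d ≈ 0.190 d⁻¹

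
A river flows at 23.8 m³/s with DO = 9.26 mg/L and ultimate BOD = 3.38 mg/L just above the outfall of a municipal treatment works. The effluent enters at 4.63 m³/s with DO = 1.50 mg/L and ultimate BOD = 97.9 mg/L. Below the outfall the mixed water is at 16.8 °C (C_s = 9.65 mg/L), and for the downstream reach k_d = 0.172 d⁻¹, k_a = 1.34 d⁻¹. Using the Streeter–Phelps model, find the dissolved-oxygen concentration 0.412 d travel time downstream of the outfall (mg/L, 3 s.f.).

Mixed DO = (23.8×9.26 + 4.63×1.50)/(23.8+4.63) = 227.3/28.43 = 7.996 mg/L.
Mixed L₀ = (23.8×3.38 + 4.63×97.9)/(28.43) = 533.7/28.43 = 18.77 mg/L.
Initial deficit D₀ = C_s − DO₀ = 9.65 − 7.996 = 1.654 mg/L.
D(0.412) = [0.172×18.77/(1.34−0.172)](e^(−0.172×0.412) − e^(−1.34×0.412)) + 1.654 e^(−1.34×0.412)
= 2.765 × (0.9316 − 0.5758) + 1.654 × 0.5758 = 1.936 mg/L.
DO = 9.65 − 1.936 = 7.714 mg/L.

DO ≈ 7.71 mg/L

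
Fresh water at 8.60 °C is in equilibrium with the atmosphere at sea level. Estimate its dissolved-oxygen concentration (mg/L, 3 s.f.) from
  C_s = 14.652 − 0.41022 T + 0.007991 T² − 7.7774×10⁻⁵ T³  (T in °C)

C_s = 14.652 − 0.41022×8.60 + 0.007991×8.60² − 7.7774×10⁻⁵×8.60³ = 11.67 mg/L.

C_s ≈ 11.7 mg/L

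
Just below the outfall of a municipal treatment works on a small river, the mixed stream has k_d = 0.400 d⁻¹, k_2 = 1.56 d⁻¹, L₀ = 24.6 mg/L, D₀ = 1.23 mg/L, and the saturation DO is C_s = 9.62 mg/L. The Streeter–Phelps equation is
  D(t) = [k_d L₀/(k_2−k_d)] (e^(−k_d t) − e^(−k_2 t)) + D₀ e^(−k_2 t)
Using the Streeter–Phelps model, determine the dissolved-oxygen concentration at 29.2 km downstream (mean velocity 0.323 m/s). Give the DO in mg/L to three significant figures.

DO ≈ 5.46 mg/L

Travel time t = x/v = 29.2 km / (0.323 m/s) = 29200 m / 0.323 m/s = 90400 s = 1.046 d.
k_d L₀/(k_2−k_d) = 0.400×24.6/(1.56−0.400) = 9.840/1.160 = 8.483 mg/L.
e^(−k_d t) = e^(−0.400×1.046) = 0.6580; e^(−k_2 t) = e^(−1.56×1.046) = 0.1955.
D = 8.483 × (0.6580 − 0.1955) + 1.23 × 0.1955 = 3.924 + 0.2404 = 4.164 mg/L.
DO = C_s − D = 9.62 − 4.164 = 5.456 mg/L.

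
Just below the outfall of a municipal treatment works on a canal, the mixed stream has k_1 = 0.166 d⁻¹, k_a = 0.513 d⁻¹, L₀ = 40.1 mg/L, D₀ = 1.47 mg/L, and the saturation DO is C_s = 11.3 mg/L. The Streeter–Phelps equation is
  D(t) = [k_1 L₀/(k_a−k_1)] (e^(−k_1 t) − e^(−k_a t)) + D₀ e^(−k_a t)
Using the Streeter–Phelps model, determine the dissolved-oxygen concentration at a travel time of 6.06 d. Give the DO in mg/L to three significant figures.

k_1 L₀/(k_a−k_1) = 0.166×40.1/(0.513−0.166) = 6.657/0.3470 = 19.18 mg/L.
e^(−k_1 t) = e^(−0.166×6.060) = 0.3657; e^(−k_a t) = e^(−0.513×6.060) = 0.04466.
D = 19.18 × (0.3657 − 0.04466) + 1.47 × 0.04466 = 6.159 + 0.06564 = 6.224 mg/L.
DO = C_s − D = 11.3 − 6.224 = 5.076 mg/L.

DO ≈ 5.08 mg/L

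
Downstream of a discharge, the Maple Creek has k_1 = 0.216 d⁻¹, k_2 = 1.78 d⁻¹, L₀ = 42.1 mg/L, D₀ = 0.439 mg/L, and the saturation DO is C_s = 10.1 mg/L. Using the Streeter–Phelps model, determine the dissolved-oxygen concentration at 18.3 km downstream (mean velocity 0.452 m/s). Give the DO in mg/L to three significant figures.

DO ≈ 7.18 mg/L

Travel time t = x/v = 18.3 km / (0.452 m/s) = 18300 m / 0.452 m/s = 40490 s = 0.4686 d.
k_1 L₀/(k_2−k_1) = 0.216×42.1/(1.78−0.216) = 9.094/1.564 = 5.814 mg/L.
e^(−k_1 t) = e^(−0.216×0.4686) = 0.9037; e^(−k_2 t) = e^(−1.78×0.4686) = 0.4343.
D = 5.814 × (0.9037 − 0.4343) + 0.439 × 0.4343 = 2.730 + 0.1906 = 2.920 mg/L.
DO = C_s − D = 10.1 − 2.920 = 7.180 mg/L.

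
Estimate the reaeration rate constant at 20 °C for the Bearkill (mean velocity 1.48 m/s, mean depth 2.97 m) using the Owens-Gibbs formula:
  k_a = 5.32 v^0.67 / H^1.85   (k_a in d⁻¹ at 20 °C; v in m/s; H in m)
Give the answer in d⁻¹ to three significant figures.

k_a ≈ 0.923 d⁻¹

k_a = 5.32 × 1.48^0.67 / 2.97^1.85 = 5.32 × 1.300 / 7.492 = 0.9234 d⁻¹.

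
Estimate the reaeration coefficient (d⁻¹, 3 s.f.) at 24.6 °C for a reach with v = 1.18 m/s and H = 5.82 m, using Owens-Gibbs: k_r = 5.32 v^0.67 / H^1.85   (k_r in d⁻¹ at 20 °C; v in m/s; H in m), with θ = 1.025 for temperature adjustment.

k_r ≈ 0.256 d⁻¹

k_r(20) = 5.32 × 1.18^0.67 / 5.82^1.85 = 5.32 × 1.117 / 26.01 = 0.2285 d⁻¹.
k_r(24.6) = 0.2285 × 1.025^(24.6−20) = 0.2285 × 1.120 = 0.2560 d⁻¹.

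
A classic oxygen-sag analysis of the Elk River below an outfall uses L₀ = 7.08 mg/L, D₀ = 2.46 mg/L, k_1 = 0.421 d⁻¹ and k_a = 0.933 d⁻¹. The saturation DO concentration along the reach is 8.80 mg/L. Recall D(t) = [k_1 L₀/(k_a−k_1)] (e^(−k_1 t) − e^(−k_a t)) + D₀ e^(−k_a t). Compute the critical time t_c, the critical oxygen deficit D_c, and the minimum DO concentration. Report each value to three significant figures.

t_c ≈ 0.482 d; D_c ≈ 2.61 mg/L; min DO ≈ 6.19 mg/L

With k_a/k_1 = 2.216 and 1 − D₀(k_a−k_1)/(k_1 L₀) = 0.5774,
t_c = ln(2.216 × 0.5774) / (0.933 − 0.421) = ln(1.280) / 0.5120 = 0.2466/0.5120 = 0.4817 d.
D_c = (k_1/k_a) L₀ e^(−k_1 t_c) = (0.421/0.933) × 7.08 × e^(−0.421×0.4817) = 0.4512 × 7.08 × 0.8165 = 2.608 mg/L.
Minimum DO = C_s − D_c = 8.80 − 2.608 = 6.192 mg/L.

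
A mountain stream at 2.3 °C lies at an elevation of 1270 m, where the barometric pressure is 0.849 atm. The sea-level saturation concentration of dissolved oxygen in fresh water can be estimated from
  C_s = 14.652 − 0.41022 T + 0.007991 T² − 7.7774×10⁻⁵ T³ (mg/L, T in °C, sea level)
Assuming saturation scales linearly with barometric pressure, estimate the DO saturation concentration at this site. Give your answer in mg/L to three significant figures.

C_s ≈ 11.7 mg/L

At sea level: C_s = 14.652 − 0.41022×2.3 + 0.007991×2.3² − 7.7774×10⁻⁵×2.3³ = 13.75 mg/L.
Pressure correction: C_s' = 13.75 × 0.849 = 11.67 mg/L.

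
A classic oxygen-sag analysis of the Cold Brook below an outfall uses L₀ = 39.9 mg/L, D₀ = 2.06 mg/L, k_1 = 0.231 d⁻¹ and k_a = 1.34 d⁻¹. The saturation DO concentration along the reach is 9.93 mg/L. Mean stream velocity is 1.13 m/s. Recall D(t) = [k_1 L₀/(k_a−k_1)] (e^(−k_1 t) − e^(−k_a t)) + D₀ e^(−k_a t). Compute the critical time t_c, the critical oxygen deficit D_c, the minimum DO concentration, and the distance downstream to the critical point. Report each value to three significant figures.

t_c ≈ 1.33 d; D_c ≈ 5.06 mg/L; min DO ≈ 4.87 mg/L; x_c ≈ 130 km

t_c = [1/(k_a−k_1)] ln[(k_a/k_1)(1 − D₀(k_a−k_1)/(k_1 L₀))]
= [1/(1.34−0.231)] ln[(1.34/0.231)(1 − 2.06×1.109/(0.231×39.9))]
= (1/1.109) ln[5.801 × 0.7521] = 0.9017 × ln(4.363) = 0.9017 × 1.473 = 1.328 d.
D_c = (k_1/k_a) L₀ e^(−k_1 t_c) = (0.231/1.34) × 39.9 × e^(−0.231×1.328) = 0.1724 × 39.9 × 0.7358 = 5.061 mg/L.
Minimum DO = C_s − D_c = 9.93 − 5.061 = 4.869 mg/L.
x_c = v t_c = 1.13 m/s × 1.328 d × 86400 s/d = 129700 m ≈ 130 km.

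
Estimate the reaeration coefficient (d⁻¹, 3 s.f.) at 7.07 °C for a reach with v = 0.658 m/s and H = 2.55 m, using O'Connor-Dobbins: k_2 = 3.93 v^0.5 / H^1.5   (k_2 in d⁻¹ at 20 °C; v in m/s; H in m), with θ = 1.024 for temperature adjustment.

k_2(20) = 3.93 × 0.658^0.5 / 2.55^1.5 = 3.93 × 0.8112 / 4.072 = 0.7829 d⁻¹.
k_2(7.07) = 0.7829 × 1.024^(7.07−20) = 0.7829 × 0.7359 = 0.5761 d⁻¹.

k_2 ≈ 0.576 d⁻¹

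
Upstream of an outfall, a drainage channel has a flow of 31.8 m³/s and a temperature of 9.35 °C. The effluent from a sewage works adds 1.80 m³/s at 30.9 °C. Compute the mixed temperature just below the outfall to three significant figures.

10.5 °C

Flow-weighted mixing: C = (Q_r C_r + Q_w C_w)/(Q_r + Q_w)
= (31.8×9.35 + 1.80×30.9)/(31.8 + 1.80) = 352.9/33.60 = 10.50 °C.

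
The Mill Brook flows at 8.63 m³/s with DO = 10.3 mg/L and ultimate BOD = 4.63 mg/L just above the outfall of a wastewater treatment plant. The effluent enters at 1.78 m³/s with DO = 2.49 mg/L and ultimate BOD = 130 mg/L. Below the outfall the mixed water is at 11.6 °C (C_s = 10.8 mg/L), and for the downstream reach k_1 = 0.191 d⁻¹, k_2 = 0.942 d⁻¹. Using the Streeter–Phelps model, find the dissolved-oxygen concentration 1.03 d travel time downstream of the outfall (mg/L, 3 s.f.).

DO ≈ 7.17 mg/L

Mixed DO = (8.63×10.3 + 1.78×2.49)/(8.63+1.78) = 93.32/10.41 = 8.965 mg/L.
Mixed L₀ = (8.63×4.63 + 1.78×130)/(10.41) = 271.4/10.41 = 26.07 mg/L.
Initial deficit D₀ = C_s − DO₀ = 10.8 − 8.965 = 1.835 mg/L.
D(1.03) = [0.191×26.07/(0.942−0.191)](e^(−0.191×1.03) − e^(−0.942×1.03)) + 1.835 e^(−0.942×1.03)
= 6.630 × (0.8214 − 0.3790) + 1.835 × 0.3790 = 3.629 mg/L.
DO = 10.8 − 3.629 = 7.171 mg/L.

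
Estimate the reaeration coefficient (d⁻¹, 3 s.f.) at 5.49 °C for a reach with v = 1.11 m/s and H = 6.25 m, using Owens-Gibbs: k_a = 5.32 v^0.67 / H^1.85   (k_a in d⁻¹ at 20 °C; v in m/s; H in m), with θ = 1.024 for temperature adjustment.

k_a(20) = 5.32 × 1.11^0.67 / 6.25^1.85 = 5.32 × 1.072 / 29.67 = 0.1923 d⁻¹.
k_a(5.49) = 0.1923 × 1.024^(5.49−20) = 0.1923 × 0.7088 = 0.1363 d⁻¹.

k_a ≈ 0.136 d⁻¹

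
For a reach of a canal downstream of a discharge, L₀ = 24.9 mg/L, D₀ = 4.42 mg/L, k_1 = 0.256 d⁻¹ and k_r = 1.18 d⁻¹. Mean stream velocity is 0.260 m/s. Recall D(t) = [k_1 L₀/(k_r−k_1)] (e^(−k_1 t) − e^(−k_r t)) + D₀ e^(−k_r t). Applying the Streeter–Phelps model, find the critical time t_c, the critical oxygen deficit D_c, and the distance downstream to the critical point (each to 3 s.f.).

With k_r/k_1 = 4.609 and 1 − D₀(k_r−k_1)/(k_1 L₀) = 0.3593,
t_c = ln(4.609 × 0.3593) / (1.18 − 0.256) = ln(1.656) / 0.9240 = 0.5045/0.9240 = 0.5460 d.
D_c = (k_1/k_r) L₀ e^(−k_1 t_c) = (0.256/1.18) × 24.9 × e^(−0.256×0.5460) = 0.2169 × 24.9 × 0.8696 = 4.697 mg/L.
x_c = v t_c = 0.260 m/s × 0.5460 d × 86400 s/d = 12270 m ≈ 12.3 km.

t_c ≈ 0.546 d; D_c ≈ 4.70 mg/L; x_c ≈ 12.3 km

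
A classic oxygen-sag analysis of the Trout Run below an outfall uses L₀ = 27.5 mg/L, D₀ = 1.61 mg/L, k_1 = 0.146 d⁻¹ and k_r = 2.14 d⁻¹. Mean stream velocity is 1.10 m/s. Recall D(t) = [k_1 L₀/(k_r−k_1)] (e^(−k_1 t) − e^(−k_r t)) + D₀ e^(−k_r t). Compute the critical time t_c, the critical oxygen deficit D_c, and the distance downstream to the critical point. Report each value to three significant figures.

t_c ≈ 0.540 d; D_c ≈ 1.73 mg/L; x_c ≈ 51.4 km

t_c = [1/(k_r−k_1)] ln[(k_r/k_1)(1 − D₀(k_r−k_1)/(k_1 L₀))]
= [1/(2.14−0.146)] ln[(2.14/0.146)(1 − 1.61×1.994/(0.146×27.5))]
= (1/1.994) ln[14.66 × 0.2004] = 0.5015 × ln(2.938) = 0.5015 × 1.078 = 0.5404 d.
D_c = (k_1/k_r) L₀ e^(−k_1 t_c) = (0.146/2.14) × 27.5 × e^(−0.146×0.5404) = 0.06822 × 27.5 × 0.9241 = 1.734 mg/L.
x_c = v t_c = 1.10 m/s × 0.5404 d × 86400 s/d = 51360 m ≈ 51.4 km.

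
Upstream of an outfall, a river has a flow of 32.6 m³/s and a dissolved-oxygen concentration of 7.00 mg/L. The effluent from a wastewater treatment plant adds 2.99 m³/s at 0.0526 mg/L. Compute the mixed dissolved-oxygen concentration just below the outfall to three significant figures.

6.42 mg/L

Flow-weighted mixing: C = (Q_r C_r + Q_w C_w)/(Q_r + Q_w)
= (32.6×7.00 + 2.99×0.0526)/(32.6 + 2.99) = 228.4/35.59 = 6.416 mg/L.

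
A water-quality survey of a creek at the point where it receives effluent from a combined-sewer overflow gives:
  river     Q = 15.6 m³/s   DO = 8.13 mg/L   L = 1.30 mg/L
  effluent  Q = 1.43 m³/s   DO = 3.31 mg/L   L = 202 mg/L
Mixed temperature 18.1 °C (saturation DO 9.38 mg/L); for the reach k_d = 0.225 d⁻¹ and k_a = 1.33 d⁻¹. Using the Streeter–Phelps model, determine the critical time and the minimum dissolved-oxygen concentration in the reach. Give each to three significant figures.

t_c ≈ 1.07 d; minimum DO ≈ 6.97 mg/L

Mixed DO = (15.6×8.13 + 1.43×3.31)/(15.6+1.43) = 131.6/17.03 = 7.725 mg/L.
Mixed L₀ = (15.6×1.30 + 1.43×202)/(17.03) = 309.1/17.03 = 18.15 mg/L.
Initial deficit D₀ = C_s − DO₀ = 9.38 − 7.725 = 1.655 mg/L.
t_c = (1/1.105) ln[(1.33/0.225)(1 − 1.655×1.105/(0.225×18.15))] = 0.9050 × ln(3.265) = 1.071 d.
D_c = (0.225/1.33) × 18.15 × e^(−0.225×1.071) = 0.1692 × 18.15 × 0.7859 = 2.413 mg/L.
Minimum DO = 9.38 − 2.413 = 6.967 mg/L.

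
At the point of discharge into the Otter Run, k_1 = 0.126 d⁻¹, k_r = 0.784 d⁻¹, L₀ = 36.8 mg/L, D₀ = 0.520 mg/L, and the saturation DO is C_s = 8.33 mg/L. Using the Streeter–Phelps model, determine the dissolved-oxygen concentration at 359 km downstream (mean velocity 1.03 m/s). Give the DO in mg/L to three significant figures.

DO ≈ 4.37 mg/L

Travel time t = x/v = 359 km / (1.03 m/s) = 359000 m / 1.03 m/s = 348500 s = 4.034 d.
k_1 L₀/(k_r−k_1) = 0.126×36.8/(0.784−0.126) = 4.637/0.6580 = 7.047 mg/L.
e^(−k_1 t) = e^(−0.126×4.034) = 0.6015; e^(−k_r t) = e^(−0.784×4.034) = 0.04231.
D = 7.047 × (0.6015 − 0.04231) + 0.520 × 0.04231 = 3.941 + 0.02200 = 3.963 mg/L.
DO = C_s − D = 8.33 − 3.963 = 4.367 mg/L.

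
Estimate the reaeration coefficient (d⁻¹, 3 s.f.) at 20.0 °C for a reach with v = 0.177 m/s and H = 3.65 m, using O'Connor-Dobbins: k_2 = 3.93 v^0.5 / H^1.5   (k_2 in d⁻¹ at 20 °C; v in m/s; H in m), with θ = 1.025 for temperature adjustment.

k_2(20) = 3.93 × 0.177^0.5 / 3.65^1.5 = 3.93 × 0.4207 / 6.973 = 0.2371 d⁻¹.
k_2(20.0) = 0.2371 × 1.025^(20.0−20) = 0.2371 × 1.000 = 0.2371 d⁻¹.

k_2 ≈ 0.237 d⁻¹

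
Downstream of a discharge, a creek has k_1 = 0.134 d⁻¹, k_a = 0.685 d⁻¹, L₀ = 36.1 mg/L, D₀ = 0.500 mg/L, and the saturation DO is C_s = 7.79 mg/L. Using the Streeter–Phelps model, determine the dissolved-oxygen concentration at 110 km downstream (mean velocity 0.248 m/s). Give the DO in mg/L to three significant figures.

Travel time t = x/v = 110 km / (0.248 m/s) = 110000 m / 0.248 m/s = 443500 s = 5.134 d.
k_1 L₀/(k_a−k_1) = 0.134×36.1/(0.685−0.134) = 4.837/0.5510 = 8.779 mg/L.
e^(−k_1 t) = e^(−0.134×5.134) = 0.5026; e^(−k_a t) = e^(−0.685×5.134) = 0.02970.
D = 8.779 × (0.5026 − 0.02970) + 0.500 × 0.02970 = 4.152 + 0.01485 = 4.167 mg/L.
DO = C_s − D = 7.79 − 4.167 = 3.623 mg/L.

DO ≈ 3.62 mg/L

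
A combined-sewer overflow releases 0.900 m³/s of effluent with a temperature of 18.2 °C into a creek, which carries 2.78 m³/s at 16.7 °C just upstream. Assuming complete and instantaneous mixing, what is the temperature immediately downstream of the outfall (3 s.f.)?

17.1 °C

Flow-weighted mixing: C = (Q_r C_r + Q_w C_w)/(Q_r + Q_w)
= (2.78×16.7 + 0.900×18.2)/(2.78 + 0.900) = 62.81/3.680 = 17.07 °C.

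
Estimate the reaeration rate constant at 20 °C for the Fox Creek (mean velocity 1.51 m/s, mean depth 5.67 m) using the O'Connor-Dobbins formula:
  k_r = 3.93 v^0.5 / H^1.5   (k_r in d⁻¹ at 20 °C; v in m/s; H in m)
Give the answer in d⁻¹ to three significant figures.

k_r = 3.93 × 1.51^0.5 / 5.67^1.5 = 3.93 × 1.229 / 13.50 = 0.3577 d⁻¹.

k_r ≈ 0.358 d⁻¹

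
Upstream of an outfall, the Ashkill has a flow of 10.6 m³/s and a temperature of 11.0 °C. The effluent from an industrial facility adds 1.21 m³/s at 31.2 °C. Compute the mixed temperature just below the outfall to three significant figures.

Flow-weighted mixing: C = (Q_r C_r + Q_w C_w)/(Q_r + Q_w)
= (10.6×11.0 + 1.21×31.2)/(10.6 + 1.21) = 154.4/11.81 = 13.07 °C.

13.1 °C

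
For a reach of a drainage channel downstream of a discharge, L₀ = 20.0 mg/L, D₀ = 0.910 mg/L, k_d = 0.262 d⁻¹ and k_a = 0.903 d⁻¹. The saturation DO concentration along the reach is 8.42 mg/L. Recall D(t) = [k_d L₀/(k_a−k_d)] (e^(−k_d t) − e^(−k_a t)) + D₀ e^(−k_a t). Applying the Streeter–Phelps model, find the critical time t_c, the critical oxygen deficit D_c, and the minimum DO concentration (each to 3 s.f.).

t_c ≈ 1.75 d; D_c ≈ 3.67 mg/L; min DO ≈ 4.75 mg/L

At the critical point dD/dt = 0, so k_d L₀ e^(−k_d t) = k_a D. Substituting D(t) from the Streeter–Phelps equation and solving for t gives
t_c = ln[(k_a/k_d)(1 − D₀(k_a−k_d)/(k_d L₀))] / (k_a−k_d).
Here k_a−k_d = 0.6410 d⁻¹ and 1 − D₀(k_a−k_d)/(k_d L₀) = 1 − 0.910×0.6410/(0.262×20.0) = 0.8887, so
t_c = ln(3.447 × 0.8887) / 0.6410 = 1.119 / 0.6410 = 1.746 d.
L(t_c) = L₀ e^(−k_d t_c) = 20.0 × 0.6328 = 12.66 mg/L, and at the critical point k_a D_c = k_d L, so D_c = (0.262/0.903) × 12.66 = 3.672 mg/L.
Minimum DO = C_s − D_c = 8.42 − 3.672 = 4.748 mg/L.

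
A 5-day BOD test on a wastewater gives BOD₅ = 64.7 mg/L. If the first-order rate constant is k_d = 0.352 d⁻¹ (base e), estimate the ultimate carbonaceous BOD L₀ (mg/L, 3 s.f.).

L₀ ≈ 78.1 mg/L

BOD₅ = L₀(1 − e^(−5k_d)) ⇒ L₀ = BOD₅ / (1 − e^(−5×0.352))
= 64.7 / (1 − 0.1720) = 64.7 / 0.8280 = 78.14 mg/L.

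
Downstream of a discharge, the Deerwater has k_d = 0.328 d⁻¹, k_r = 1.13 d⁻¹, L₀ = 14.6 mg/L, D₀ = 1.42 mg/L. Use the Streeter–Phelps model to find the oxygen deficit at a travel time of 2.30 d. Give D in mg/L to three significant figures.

D ≈ 2.47 mg/L

k_d L₀/(k_r−k_d) = 0.328×14.6/(1.13−0.328) = 4.789/0.8020 = 5.971 mg/L.
e^(−k_d t) = e^(−0.328×2.300) = 0.4703; e^(−k_r t) = e^(−1.13×2.300) = 0.07435.
D = 5.971 × (0.4703 − 0.07435) + 1.42 × 0.07435 = 2.364 + 0.1056 = 2.470 mg/L.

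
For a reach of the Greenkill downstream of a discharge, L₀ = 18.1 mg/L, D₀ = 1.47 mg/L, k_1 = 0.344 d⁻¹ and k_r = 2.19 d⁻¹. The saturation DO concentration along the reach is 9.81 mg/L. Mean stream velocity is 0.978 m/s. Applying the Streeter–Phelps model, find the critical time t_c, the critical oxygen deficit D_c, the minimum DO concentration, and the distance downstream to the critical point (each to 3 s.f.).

t_c ≈ 0.693 d; D_c ≈ 2.24 mg/L; min DO ≈ 7.57 mg/L; x_c ≈ 58.5 km

At the critical point dD/dt = 0, so k_1 L₀ e^(−k_1 t) = k_r D. Substituting D(t) from the Streeter–Phelps equation and solving for t gives
t_c = ln[(k_r/k_1)(1 − D₀(k_r−k_1)/(k_1 L₀))] / (k_r−k_1).
Here k_r−k_1 = 1.846 d⁻¹ and 1 − D₀(k_r−k_1)/(k_1 L₀) = 1 − 1.47×1.846/(0.344×18.1) = 0.5642, so
t_c = ln(6.366 × 0.5642) / 1.846 = 1.279 / 1.846 = 0.6926 d.
D_c = (k_1/k_r) L₀ e^(−k_1 t_c) = (0.344/2.19) × 18.1 × e^(−0.344×0.6926) = 0.1571 × 18.1 × 0.7880 = 2.240 mg/L.
Minimum DO = C_s − D_c = 9.81 − 2.240 = 7.570 mg/L.
x_c = v t_c = 0.978 m/s × 0.6926 d × 86400 s/d = 58530 m ≈ 58.5 km.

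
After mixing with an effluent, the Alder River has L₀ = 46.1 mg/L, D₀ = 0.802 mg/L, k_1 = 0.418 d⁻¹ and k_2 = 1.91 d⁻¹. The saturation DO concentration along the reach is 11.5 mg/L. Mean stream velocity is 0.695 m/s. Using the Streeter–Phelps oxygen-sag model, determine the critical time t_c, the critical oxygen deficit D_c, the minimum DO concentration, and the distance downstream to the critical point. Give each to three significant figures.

t_c ≈ 0.975 d; D_c ≈ 6.71 mg/L; min DO ≈ 4.79 mg/L; x_c ≈ 58.6 km

With k_2/k_1 = 4.569 and 1 − D₀(k_2−k_1)/(k_1 L₀) = 0.9379,
t_c = ln(4.569 × 0.9379) / (1.91 − 0.418) = ln(4.286) / 1.492 = 1.455/1.492 = 0.9754 d.
L(t_c) = L₀ e^(−k_1 t_c) = 46.1 × 0.6652 = 30.66 mg/L, and at the critical point k_2 D_c = k_1 L, so D_c = (0.418/1.91) × 30.66 = 6.711 mg/L.
Minimum DO = C_s − D_c = 11.5 − 6.711 = 4.789 mg/L.
x_c = v t_c = 0.695 m/s × 0.9754 d × 86400 s/d = 58570 m ≈ 58.6 km.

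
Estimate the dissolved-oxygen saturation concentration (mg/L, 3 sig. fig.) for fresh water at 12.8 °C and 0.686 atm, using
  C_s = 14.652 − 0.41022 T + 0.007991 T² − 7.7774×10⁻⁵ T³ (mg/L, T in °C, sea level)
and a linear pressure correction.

At sea level: C_s = 14.652 − 0.41022×12.8 + 0.007991×12.8² − 7.7774×10⁻⁵×12.8³ = 10.55 mg/L.
Pressure correction: C_s' = 10.55 × 0.686 = 7.235 mg/L.

C_s ≈ 7.24 mg/L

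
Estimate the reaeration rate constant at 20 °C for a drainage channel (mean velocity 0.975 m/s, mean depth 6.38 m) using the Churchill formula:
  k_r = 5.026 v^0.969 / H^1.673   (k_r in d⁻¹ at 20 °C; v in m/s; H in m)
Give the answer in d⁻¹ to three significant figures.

k_r = 5.026 × 0.975^0.969 / 6.38^1.673 = 5.026 × 0.9758 / 22.21 = 0.2209 d⁻¹.

k_r ≈ 0.221 d⁻¹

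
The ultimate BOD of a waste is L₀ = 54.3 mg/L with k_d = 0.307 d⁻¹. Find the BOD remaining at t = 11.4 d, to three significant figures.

L_t = L₀ e^(−k_d t) = 54.3 × e^(−0.307×11.4) = 54.3 × 0.03020 = 1.640 mg/L.

L ≈ 1.64 mg/L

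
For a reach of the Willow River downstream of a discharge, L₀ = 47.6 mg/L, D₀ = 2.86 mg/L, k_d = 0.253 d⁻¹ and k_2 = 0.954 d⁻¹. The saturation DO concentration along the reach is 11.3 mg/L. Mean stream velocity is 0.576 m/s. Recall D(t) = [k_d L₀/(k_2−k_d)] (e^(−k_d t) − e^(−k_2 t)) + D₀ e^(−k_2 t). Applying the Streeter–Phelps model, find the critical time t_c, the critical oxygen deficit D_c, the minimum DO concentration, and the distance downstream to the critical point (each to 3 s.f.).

t_c = [1/(k_2−k_d)] ln[(k_2/k_d)(1 − D₀(k_2−k_d)/(k_d L₀))]
= [1/(0.954−0.253)] ln[(0.954/0.253)(1 − 2.86×0.7010/(0.253×47.6))]
= (1/0.7010) ln[3.771 × 0.8335] = 1.427 × ln(3.143) = 1.427 × 1.145 = 1.634 d.
D_c = (k_d/k_2) L₀ e^(−k_d t_c) = (0.253/0.954) × 47.6 × e^(−0.253×1.634) = 0.2652 × 47.6 × 0.6615 = 8.350 mg/L.
Minimum DO = C_s − D_c = 11.3 − 8.350 = 2.950 mg/L.
x_c = v t_c = 0.576 m/s × 1.634 d × 86400 s/d = 81300 m ≈ 81.3 km.

t_c ≈ 1.63 d; D_c ≈ 8.35 mg/L; min DO ≈ 2.95 mg/L; x_c ≈ 81.3 km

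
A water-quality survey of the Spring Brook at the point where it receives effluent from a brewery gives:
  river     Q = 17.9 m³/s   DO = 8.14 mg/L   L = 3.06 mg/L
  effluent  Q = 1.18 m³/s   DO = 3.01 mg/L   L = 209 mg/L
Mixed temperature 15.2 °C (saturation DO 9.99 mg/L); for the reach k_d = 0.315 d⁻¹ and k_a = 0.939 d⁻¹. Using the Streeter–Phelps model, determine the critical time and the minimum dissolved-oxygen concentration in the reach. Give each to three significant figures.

Mixed DO = (17.9×8.14 + 1.18×3.01)/(17.9+1.18) = 149.3/19.08 = 7.823 mg/L.
Mixed L₀ = (17.9×3.06 + 1.18×209)/(19.08) = 301.4/19.08 = 15.80 mg/L.
Initial deficit D₀ = C_s − DO₀ = 9.99 − 7.823 = 2.167 mg/L.
t_c = (1/0.6240) ln[(0.939/0.315)(1 − 2.167×0.6240/(0.315×15.80))] = 1.603 × ln(2.171) = 1.242 d.
D_c = (0.315/0.939) × 15.80 × e^(−0.315×1.242) = 0.3355 × 15.80 × 0.6762 = 3.583 mg/L.
Minimum DO = 9.99 − 3.583 = 6.407 mg/L.

t_c ≈ 1.24 d; minimum DO ≈ 6.41 mg/L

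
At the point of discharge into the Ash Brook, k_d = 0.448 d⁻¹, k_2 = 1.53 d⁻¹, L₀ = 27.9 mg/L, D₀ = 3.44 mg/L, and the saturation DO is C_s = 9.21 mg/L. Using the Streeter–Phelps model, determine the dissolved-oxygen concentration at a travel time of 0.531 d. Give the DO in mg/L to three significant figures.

DO ≈ 3.70 mg/L

k_d L₀/(k_2−k_d) = 0.448×27.9/(1.53−0.448) = 12.50/1.082 = 11.55 mg/L.
e^(−k_d t) = e^(−0.448×0.5310) = 0.7883; e^(−k_2 t) = e^(−1.53×0.5310) = 0.4438.
D = 11.55 × (0.7883 − 0.4438) + 3.44 × 0.4438 = 3.980 + 1.527 = 5.506 mg/L.
DO = C_s − D = 9.21 − 5.506 = 3.704 mg/L.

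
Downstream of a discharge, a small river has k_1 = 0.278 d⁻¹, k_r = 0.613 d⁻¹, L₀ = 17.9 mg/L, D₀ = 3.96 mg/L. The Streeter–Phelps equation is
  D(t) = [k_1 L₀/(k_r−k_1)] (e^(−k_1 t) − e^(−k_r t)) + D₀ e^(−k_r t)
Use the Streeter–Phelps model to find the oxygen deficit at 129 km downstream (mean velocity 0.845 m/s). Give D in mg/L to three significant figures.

Travel time t = x/v = 129 km / (0.845 m/s) = 129000 m / 0.845 m/s = 152700 s = 1.767 d.
k_1 L₀/(k_r−k_1) = 0.278×17.9/(0.613−0.278) = 4.976/0.3350 = 14.85 mg/L.
e^(−k_1 t) = e^(−0.278×1.767) = 0.6119; e^(−k_r t) = e^(−0.613×1.767) = 0.3385.
D = 14.85 × (0.6119 − 0.3385) + 3.96 × 0.3385 = 4.060 + 1.341 = 5.401 mg/L.

D ≈ 5.40 mg/L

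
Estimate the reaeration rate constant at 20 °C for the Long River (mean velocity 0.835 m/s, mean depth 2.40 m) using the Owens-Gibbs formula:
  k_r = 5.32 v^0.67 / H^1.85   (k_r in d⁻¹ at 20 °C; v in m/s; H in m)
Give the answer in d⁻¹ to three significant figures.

k_r = 5.32 × 0.835^0.67 / 2.40^1.85 = 5.32 × 0.8862 / 5.051 = 0.9334 d⁻¹.

k_r ≈ 0.933 d⁻¹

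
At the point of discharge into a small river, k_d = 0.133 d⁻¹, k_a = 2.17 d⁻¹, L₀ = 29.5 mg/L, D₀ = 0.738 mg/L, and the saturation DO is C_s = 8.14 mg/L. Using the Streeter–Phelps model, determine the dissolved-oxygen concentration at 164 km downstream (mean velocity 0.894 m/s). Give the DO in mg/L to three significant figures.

DO ≈ 6.70 mg/L

Travel time t = x/v = 164 km / (0.894 m/s) = 164000 m / 0.894 m/s = 183400 s = 2.123 d.
k_d L₀/(k_a−k_d) = 0.133×29.5/(2.17−0.133) = 3.924/2.037 = 1.926 mg/L.
e^(−k_d t) = e^(−0.133×2.123) = 0.7540; e^(−k_a t) = e^(−2.17×2.123) = 0.009978.
D = 1.926 × (0.7540 − 0.009978) + 0.738 × 0.009978 = 1.433 + 0.007364 = 1.440 mg/L.
DO = C_s − D = 8.14 − 1.440 = 6.700 mg/L.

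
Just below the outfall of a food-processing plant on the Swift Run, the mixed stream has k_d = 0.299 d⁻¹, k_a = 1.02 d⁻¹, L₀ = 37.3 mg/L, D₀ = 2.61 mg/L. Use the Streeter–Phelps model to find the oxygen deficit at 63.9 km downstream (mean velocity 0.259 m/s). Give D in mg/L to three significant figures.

D ≈ 5.89 mg/L

Travel time t = x/v = 63.9 km / (0.259 m/s) = 63900 m / 0.259 m/s = 246700 s = 2.856 d.
k_d L₀/(k_a−k_d) = 0.299×37.3/(1.02−0.299) = 11.15/0.7210 = 15.47 mg/L.
e^(−k_d t) = e^(−0.299×2.856) = 0.4258; e^(−k_a t) = e^(−1.02×2.856) = 0.05433.
D = 15.47 × (0.4258 − 0.05433) + 2.61 × 0.05433 = 5.746 + 0.1418 = 5.888 mg/L.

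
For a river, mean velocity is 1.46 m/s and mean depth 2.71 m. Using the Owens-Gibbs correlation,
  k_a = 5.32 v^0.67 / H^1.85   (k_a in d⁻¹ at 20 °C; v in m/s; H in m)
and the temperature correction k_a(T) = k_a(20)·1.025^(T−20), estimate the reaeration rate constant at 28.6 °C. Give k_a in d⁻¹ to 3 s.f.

k_a(20) = 5.32 × 1.46^0.67 / 2.71^1.85 = 5.32 × 1.289 / 6.324 = 1.084 d⁻¹.
k_a(28.6) = 1.084 × 1.025^(28.6−20) = 1.084 × 1.237 = 1.340 d⁻¹.

k_a ≈ 1.34 d⁻¹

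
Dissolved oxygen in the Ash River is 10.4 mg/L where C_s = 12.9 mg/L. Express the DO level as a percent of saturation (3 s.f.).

% saturation = C/C_s × 100 = 10.4/12.9 × 100 = 80.6 %.

80.6 % saturation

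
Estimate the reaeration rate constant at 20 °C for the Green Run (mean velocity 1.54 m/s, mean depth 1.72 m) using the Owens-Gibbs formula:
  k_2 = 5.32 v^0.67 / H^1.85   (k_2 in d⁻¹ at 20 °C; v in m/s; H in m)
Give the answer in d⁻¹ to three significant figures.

k_2 ≈ 2.61 d⁻¹

k_2 = 5.32 × 1.54^0.67 / 1.72^1.85 = 5.32 × 1.335 / 2.727 = 2.605 d⁻¹.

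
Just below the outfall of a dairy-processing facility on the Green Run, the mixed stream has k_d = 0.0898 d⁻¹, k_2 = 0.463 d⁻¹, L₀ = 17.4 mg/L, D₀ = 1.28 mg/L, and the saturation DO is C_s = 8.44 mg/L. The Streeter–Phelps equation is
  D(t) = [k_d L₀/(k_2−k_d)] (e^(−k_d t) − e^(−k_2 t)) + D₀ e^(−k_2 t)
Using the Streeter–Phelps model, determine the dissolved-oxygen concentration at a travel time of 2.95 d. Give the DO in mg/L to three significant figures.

k_d L₀/(k_2−k_d) = 0.0898×17.4/(0.463−0.0898) = 1.563/0.3732 = 4.187 mg/L.
e^(−k_d t) = e^(−0.0898×2.950) = 0.7673; e^(−k_2 t) = e^(−0.463×2.950) = 0.2552.
D = 4.187 × (0.7673 − 0.2552) + 1.28 × 0.2552 = 2.144 + 0.3266 = 2.471 mg/L.
DO = C_s − D = 8.44 − 2.471 = 5.969 mg/L.

DO ≈ 5.97 mg/L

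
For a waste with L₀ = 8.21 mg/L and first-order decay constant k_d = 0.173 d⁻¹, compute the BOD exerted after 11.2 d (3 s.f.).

y_t = L₀(1 − e^(−k_d t)) = 8.21 × (1 − e^(−0.173×11.2))
= 8.21 × (1 − 0.1440) = 8.21 × 0.8560 = 7.027 mg/L.

y ≈ 7.03 mg/L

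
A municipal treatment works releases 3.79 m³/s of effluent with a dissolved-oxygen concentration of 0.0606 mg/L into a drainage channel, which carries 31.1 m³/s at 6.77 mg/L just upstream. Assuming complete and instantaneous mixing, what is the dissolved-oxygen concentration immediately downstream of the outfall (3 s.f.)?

6.04 mg/L

Flow-weighted mixing: C = (Q_r C_r + Q_w C_w)/(Q_r + Q_w)
= (31.1×6.77 + 3.79×0.0606)/(31.1 + 3.79) = 210.8/34.89 = 6.041 mg/L.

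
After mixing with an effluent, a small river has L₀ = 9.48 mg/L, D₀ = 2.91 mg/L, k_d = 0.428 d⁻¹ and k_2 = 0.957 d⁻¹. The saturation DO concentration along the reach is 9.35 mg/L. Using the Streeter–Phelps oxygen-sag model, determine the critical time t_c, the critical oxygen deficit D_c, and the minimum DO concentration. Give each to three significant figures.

t_c ≈ 0.619 d; D_c ≈ 3.25 mg/L; min DO ≈ 6.10 mg/L

At the critical point dD/dt = 0, so k_d L₀ e^(−k_d t) = k_2 D. Substituting D(t) from the Streeter–Phelps equation and solving for t gives
t_c = ln[(k_2/k_d)(1 − D₀(k_2−k_d)/(k_d L₀))] / (k_2−k_d).
Here k_2−k_d = 0.5290 d⁻¹ and 1 − D₀(k_2−k_d)/(k_d L₀) = 1 − 2.91×0.5290/(0.428×9.48) = 0.6206, so
t_c = ln(2.236 × 0.6206) / 0.5290 = 0.3276 / 0.5290 = 0.6193 d.
L(t_c) = L₀ e^(−k_d t_c) = 9.48 × 0.7672 = 7.273 mg/L, and at the critical point k_2 D_c = k_d L, so D_c = (0.428/0.957) × 7.273 = 3.253 mg/L.
Minimum DO = C_s − D_c = 9.35 − 3.253 = 6.097 mg/L.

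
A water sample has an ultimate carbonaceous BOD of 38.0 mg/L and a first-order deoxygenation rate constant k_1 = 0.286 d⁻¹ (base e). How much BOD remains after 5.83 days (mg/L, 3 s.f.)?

L_t = L₀ e^(−k_1 t) = 38.0 × e^(−0.286×5.83) = 38.0 × 0.1887 = 7.172 mg/L.

L ≈ 7.17 mg/L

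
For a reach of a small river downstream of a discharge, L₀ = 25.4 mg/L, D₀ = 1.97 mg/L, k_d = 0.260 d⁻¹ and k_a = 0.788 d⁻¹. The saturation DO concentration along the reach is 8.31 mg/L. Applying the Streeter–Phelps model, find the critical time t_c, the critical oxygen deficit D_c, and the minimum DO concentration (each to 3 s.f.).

t_c ≈ 1.78 d; D_c ≈ 5.28 mg/L; min DO ≈ 3.03 mg/L

With k_a/k_d = 3.031 and 1 − D₀(k_a−k_d)/(k_d L₀) = 0.8425,
t_c = ln(3.031 × 0.8425) / (0.788 − 0.260) = ln(2.553) / 0.5280 = 0.9374/0.5280 = 1.775 d.
D_c = (k_d/k_a) L₀ e^(−k_d t_c) = (0.260/0.788) × 25.4 × e^(−0.260×1.775) = 0.3299 × 25.4 × 0.6303 = 5.282 mg/L.
Minimum DO = C_s − D_c = 8.31 − 5.282 = 3.028 mg/L.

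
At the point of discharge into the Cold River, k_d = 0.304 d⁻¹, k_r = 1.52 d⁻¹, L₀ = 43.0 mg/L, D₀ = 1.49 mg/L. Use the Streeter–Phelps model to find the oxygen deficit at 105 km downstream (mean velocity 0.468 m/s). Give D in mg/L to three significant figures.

D ≈ 4.70 mg/L

Travel time t = x/v = 105 km / (0.468 m/s) = 105000 m / 0.468 m/s = 224400 s = 2.597 d.
k_d L₀/(k_r−k_d) = 0.304×43.0/(1.52−0.304) = 13.07/1.216 = 10.75 mg/L.
e^(−k_d t) = e^(−0.304×2.597) = 0.4541; e^(−k_r t) = e^(−1.52×2.597) = 0.01931.
D = 10.75 × (0.4541 − 0.01931) + 1.49 × 0.01931 = 4.674 + 0.02877 = 4.703 mg/L.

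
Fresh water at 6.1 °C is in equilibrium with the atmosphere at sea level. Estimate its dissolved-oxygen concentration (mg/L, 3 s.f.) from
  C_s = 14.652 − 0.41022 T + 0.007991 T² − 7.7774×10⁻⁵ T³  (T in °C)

C_s ≈ 12.4 mg/L

C_s = 14.652 − 0.41022×6.1 + 0.007991×6.1² − 7.7774×10⁻⁵×6.1³ = 12.43 mg/L.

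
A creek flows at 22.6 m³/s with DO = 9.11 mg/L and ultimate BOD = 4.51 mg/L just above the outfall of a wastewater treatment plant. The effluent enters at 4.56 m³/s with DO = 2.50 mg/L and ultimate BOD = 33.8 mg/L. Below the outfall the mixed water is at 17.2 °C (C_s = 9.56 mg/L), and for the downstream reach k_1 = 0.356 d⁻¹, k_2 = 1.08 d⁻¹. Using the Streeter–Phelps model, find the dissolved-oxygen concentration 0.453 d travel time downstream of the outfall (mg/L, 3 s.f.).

Mixed DO = (22.6×9.11 + 4.56×2.50)/(22.6+4.56) = 217.3/27.16 = 8.000 mg/L.
Mixed L₀ = (22.6×4.51 + 4.56×33.8)/(27.16) = 256.1/27.16 = 9.428 mg/L.
Initial deficit D₀ = C_s − DO₀ = 9.56 − 8.000 = 1.560 mg/L.
D(0.453) = [0.356×9.428/(1.08−0.356)](e^(−0.356×0.453) − e^(−1.08×0.453)) + 1.560 e^(−1.08×0.453)
= 4.636 × (0.8511 − 0.6131) + 1.560 × 0.6131 = 2.059 mg/L.
DO = 9.56 − 2.059 = 7.501 mg/L.

DO ≈ 7.50 mg/L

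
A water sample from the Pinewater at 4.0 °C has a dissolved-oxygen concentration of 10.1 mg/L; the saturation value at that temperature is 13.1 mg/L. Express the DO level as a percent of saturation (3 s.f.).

% saturation = C/C_s × 100 = 10.1/13.1 × 100 = 77.1 %.

77.1 % saturation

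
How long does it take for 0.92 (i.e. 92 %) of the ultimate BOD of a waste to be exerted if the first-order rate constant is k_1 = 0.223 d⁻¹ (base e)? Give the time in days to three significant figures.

y/L₀ = 1 − e^(−k_1 t) = 0.92 ⇒ e^(−k_1 t) = 0.0800
t = −ln(0.0800) / 0.223 = 2.526 / 0.223 = 11.33 d.

t ≈ 11.3 d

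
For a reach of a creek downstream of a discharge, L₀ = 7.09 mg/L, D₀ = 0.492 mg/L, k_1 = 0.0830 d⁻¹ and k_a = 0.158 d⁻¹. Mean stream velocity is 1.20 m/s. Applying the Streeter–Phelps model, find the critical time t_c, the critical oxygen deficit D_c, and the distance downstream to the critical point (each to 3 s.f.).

t_c ≈ 7.72 d; D_c ≈ 1.96 mg/L; x_c ≈ 800 km

At the critical point dD/dt = 0, so k_1 L₀ e^(−k_1 t) = k_a D. Substituting D(t) from the Streeter–Phelps equation and solving for t gives
t_c = ln[(k_a/k_1)(1 − D₀(k_a−k_1)/(k_1 L₀))] / (k_a−k_1).
Here k_a−k_1 = 0.07500 d⁻¹ and 1 − D₀(k_a−k_1)/(k_1 L₀) = 1 − 0.492×0.07500/(0.0830×7.09) = 0.9373, so
t_c = ln(1.904 × 0.9373) / 0.07500 = 0.5790 / 0.07500 = 7.720 d.
L(t_c) = L₀ e^(−k_1 t_c) = 7.09 × 0.5269 = 3.736 mg/L, and at the critical point k_a D_c = k_1 L, so D_c = (0.0830/0.158) × 3.736 = 1.962 mg/L.
x_c = v t_c = 1.20 m/s × 7.720 d × 86400 s/d = 800400 m ≈ 800 km.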